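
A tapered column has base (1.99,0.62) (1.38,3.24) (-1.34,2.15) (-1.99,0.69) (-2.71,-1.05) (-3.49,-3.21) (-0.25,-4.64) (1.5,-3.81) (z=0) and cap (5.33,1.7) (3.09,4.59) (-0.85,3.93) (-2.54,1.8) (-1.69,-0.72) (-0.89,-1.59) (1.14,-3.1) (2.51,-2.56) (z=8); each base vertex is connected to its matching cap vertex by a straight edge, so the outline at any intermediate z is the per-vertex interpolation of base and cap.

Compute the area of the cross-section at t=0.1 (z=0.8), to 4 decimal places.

Area at t=0.1: 29.3570

Cross-section at t=0.1: each vertex is (1-t)·p0[i] + t·p1[i].
  v1: (1-0.1)·(1.99,0.62) + 0.1·(5.33,1.7) = (2.3240,0.7280)
  v2: (1-0.1)·(1.38,3.24) + 0.1·(3.09,4.59) = (1.5510,3.3750)
  v3: (1-0.1)·(-1.34,2.15) + 0.1·(-0.85,3.93) = (-1.2910,2.3280)
  v4: (1-0.1)·(-1.99,0.69) + 0.1·(-2.54,1.8) = (-2.0450,0.8010)
  v5: (1-0.1)·(-2.71,-1.05) + 0.1·(-1.69,-0.72) = (-2.6080,-1.0170)
  v6: (1-0.1)·(-3.49,-3.21) + 0.1·(-0.89,-1.59) = (-3.2300,-3.0480)
  v7: (1-0.1)·(-0.25,-4.64) + 0.1·(1.14,-3.1) = (-0.1110,-4.4860)
  v8: (1-0.1)·(1.5,-3.81) + 0.1·(2.51,-2.56) = (1.6010,-3.6850)
Shoelace sum Σ(x_i·y_{i+1} − x_{i+1}·y_i):
  i=1: 2.3240·3.3750 − 1.5510·0.7280 = +6.7144 (running +6.7144)
  i=2: 1.5510·2.3280 − -1.2910·3.3750 = +7.9679 (running +14.6822)
  i=3: -1.2910·0.8010 − -2.0450·2.3280 = +3.7267 (running +18.4089)
  i=4: -2.0450·-1.0170 − -2.6080·0.8010 = +4.1688 (running +22.5777)
  i=5: -2.6080·-3.0480 − -3.2300·-1.0170 = +4.6643 (running +27.2419)
  i=6: -3.2300·-4.4860 − -0.1110·-3.0480 = +14.1515 (running +41.3934)
  i=7: -0.1110·-3.6850 − 1.6010·-4.4860 = +7.5911 (running +48.9845)
  i=8: 1.6010·0.7280 − 2.3240·-3.6850 = +9.7295 (running +58.7140)
Area = |Σ|/2 = |58.7140|/2 = 29.3570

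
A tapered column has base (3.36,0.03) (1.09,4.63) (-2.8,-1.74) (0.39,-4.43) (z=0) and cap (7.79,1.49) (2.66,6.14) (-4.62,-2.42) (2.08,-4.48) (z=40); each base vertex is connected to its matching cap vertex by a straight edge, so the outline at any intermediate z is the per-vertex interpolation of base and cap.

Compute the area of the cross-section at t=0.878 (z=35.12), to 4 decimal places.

Cross-section at t=0.878: each vertex is (1-t)·p0[i] + t·p1[i].
  v1: (1-0.878)·(3.36,0.03) + 0.878·(7.79,1.49) = (7.2495,1.3119)
  v2: (1-0.878)·(1.09,4.63) + 0.878·(2.66,6.14) = (2.4685,5.9558)
  v3: (1-0.878)·(-2.8,-1.74) + 0.878·(-4.62,-2.42) = (-4.3980,-2.3370)
  v4: (1-0.878)·(0.39,-4.43) + 0.878·(2.08,-4.48) = (1.8738,-4.4739)
Shoelace sum Σ(x_i·y_{i+1} − x_{i+1}·y_i):
  i=1: 7.2495·5.9558 − 2.4685·1.3119 = +39.9383 (running +39.9383)
  i=2: 2.4685·-2.3370 − -4.3980·5.9558 = +20.4244 (running +60.3627)
  i=3: -4.3980·-4.4739 − 1.8738·-2.3370 = +24.0552 (running +84.4180)
  i=4: 1.8738·1.3119 − 7.2495·-4.4739 = +34.8919 (running +119.3099)
Area = |Σ|/2 = |119.3099|/2 = 59.6550

Area at t=0.878: 59.6550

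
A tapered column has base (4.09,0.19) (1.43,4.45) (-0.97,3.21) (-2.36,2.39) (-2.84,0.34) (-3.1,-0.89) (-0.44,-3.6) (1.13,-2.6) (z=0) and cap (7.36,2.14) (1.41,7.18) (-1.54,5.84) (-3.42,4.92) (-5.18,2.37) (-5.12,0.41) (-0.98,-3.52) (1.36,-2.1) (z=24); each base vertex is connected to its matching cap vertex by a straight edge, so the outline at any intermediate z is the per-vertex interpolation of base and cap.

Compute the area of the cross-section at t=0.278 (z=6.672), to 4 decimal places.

Cross-section at t=0.278: each vertex is (1-t)·p0[i] + t·p1[i].
  v1: (1-0.278)·(4.09,0.19) + 0.278·(7.36,2.14) = (4.9991,0.7321)
  v2: (1-0.278)·(1.43,4.45) + 0.278·(1.41,7.18) = (1.4244,5.2089)
  v3: (1-0.278)·(-0.97,3.21) + 0.278·(-1.54,5.84) = (-1.1285,3.9411)
  v4: (1-0.278)·(-2.36,2.39) + 0.278·(-3.42,4.92) = (-2.6547,3.0933)
  v5: (1-0.278)·(-2.84,0.34) + 0.278·(-5.18,2.37) = (-3.4905,0.9043)
  v6: (1-0.278)·(-3.1,-0.89) + 0.278·(-5.12,0.41) = (-3.6616,-0.5286)
  v7: (1-0.278)·(-0.44,-3.6) + 0.278·(-0.98,-3.52) = (-0.5901,-3.5778)
  v8: (1-0.278)·(1.13,-2.6) + 0.278·(1.36,-2.1) = (1.1939,-2.4610)
Shoelace sum Σ(x_i·y_{i+1} − x_{i+1}·y_i):
  i=1: 4.9991·5.2089 − 1.4244·0.7321 = +24.9970 (running +24.9970)
  i=2: 1.4244·3.9411 − -1.1285·5.2089 = +11.4920 (running +36.4890)
  i=3: -1.1285·3.0933 − -2.6547·3.9411 = +6.9718 (running +43.4607)
  i=4: -2.6547·0.9043 − -3.4905·3.0933 = +8.3966 (running +51.8574)
  i=5: -3.4905·-0.5286 − -3.6616·0.9043 = +5.1564 (running +57.0137)
  i=6: -3.6616·-3.5778 − -0.5901·-0.5286 = +12.7882 (running +69.8020)
  i=7: -0.5901·-2.4610 − 1.1939·-3.5778 = +5.7239 (running +75.5259)
  i=8: 1.1939·0.7321 − 4.9991·-2.4610 = +13.1768 (running +88.7027)
Area = |Σ|/2 = |88.7027|/2 = 44.3513

Area at t=0.278: 44.3513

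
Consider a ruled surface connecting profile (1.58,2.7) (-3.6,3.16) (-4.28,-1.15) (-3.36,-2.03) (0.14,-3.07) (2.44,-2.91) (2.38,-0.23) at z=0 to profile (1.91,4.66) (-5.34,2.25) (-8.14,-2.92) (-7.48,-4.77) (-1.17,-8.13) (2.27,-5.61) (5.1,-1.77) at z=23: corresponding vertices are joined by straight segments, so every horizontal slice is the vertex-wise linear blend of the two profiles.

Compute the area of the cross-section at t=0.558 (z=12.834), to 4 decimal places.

Cross-section at t=0.558: each vertex is (1-t)·p0[i] + t·p1[i].
  v1: (1-0.558)·(1.58,2.7) + 0.558·(1.91,4.66) = (1.7641,3.7937)
  v2: (1-0.558)·(-3.6,3.16) + 0.558·(-5.34,2.25) = (-4.5709,2.6522)
  v3: (1-0.558)·(-4.28,-1.15) + 0.558·(-8.14,-2.92) = (-6.4339,-2.1377)
  v4: (1-0.558)·(-3.36,-2.03) + 0.558·(-7.48,-4.77) = (-5.6590,-3.5589)
  v5: (1-0.558)·(0.14,-3.07) + 0.558·(-1.17,-8.13) = (-0.5910,-5.8935)
  v6: (1-0.558)·(2.44,-2.91) + 0.558·(2.27,-5.61) = (2.3451,-4.4166)
  v7: (1-0.558)·(2.38,-0.23) + 0.558·(5.1,-1.77) = (3.8978,-1.0893)
Shoelace sum Σ(x_i·y_{i+1} − x_{i+1}·y_i):
  i=1: 1.7641·2.6522 − -4.5709·3.7937 = +22.0195 (running +22.0195)
  i=2: -4.5709·-2.1377 − -6.4339·2.6522 = +26.8351 (running +48.8546)
  i=3: -6.4339·-3.5589 − -5.6590·-2.1377 = +10.8007 (running +59.6554)
  i=4: -5.6590·-5.8935 − -0.5910·-3.5589 = +31.2477 (running +90.9031)
  i=5: -0.5910·-4.4166 − 2.3451·-5.8935 = +16.4312 (running +107.3342)
  i=6: 2.3451·-1.0893 − 3.8978·-4.4166 = +14.6602 (running +121.9945)
  i=7: 3.8978·3.7937 − 1.7641·-1.0893 = +16.7086 (running +138.7030)
Area = |Σ|/2 = |138.7030|/2 = 69.3515

Area at t=0.558: 69.3515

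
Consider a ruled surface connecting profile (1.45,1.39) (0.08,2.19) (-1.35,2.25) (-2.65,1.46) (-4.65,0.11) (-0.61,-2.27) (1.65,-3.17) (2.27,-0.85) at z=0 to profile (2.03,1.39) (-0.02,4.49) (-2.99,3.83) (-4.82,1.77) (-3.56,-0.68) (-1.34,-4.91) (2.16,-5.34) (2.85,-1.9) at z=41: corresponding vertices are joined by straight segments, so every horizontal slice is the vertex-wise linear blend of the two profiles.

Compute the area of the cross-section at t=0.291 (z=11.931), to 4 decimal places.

Area at t=0.291: 28.5996

Cross-section at t=0.291: each vertex is (1-t)·p0[i] + t·p1[i].
  v1: (1-0.291)·(1.45,1.39) + 0.291·(2.03,1.39) = (1.6188,1.3900)
  v2: (1-0.291)·(0.08,2.19) + 0.291·(-0.02,4.49) = (0.0509,2.8593)
  v3: (1-0.291)·(-1.35,2.25) + 0.291·(-2.99,3.83) = (-1.8272,2.7098)
  v4: (1-0.291)·(-2.65,1.46) + 0.291·(-4.82,1.77) = (-3.2815,1.5502)
  v5: (1-0.291)·(-4.65,0.11) + 0.291·(-3.56,-0.68) = (-4.3328,-0.1199)
  v6: (1-0.291)·(-0.61,-2.27) + 0.291·(-1.34,-4.91) = (-0.8224,-3.0382)
  v7: (1-0.291)·(1.65,-3.17) + 0.291·(2.16,-5.34) = (1.7984,-3.8015)
  v8: (1-0.291)·(2.27,-0.85) + 0.291·(2.85,-1.9) = (2.4388,-1.1555)
Shoelace sum Σ(x_i·y_{i+1} − x_{i+1}·y_i):
  i=1: 1.6188·2.8593 − 0.0509·1.3900 = +4.5578 (running +4.5578)
  i=2: 0.0509·2.7098 − -1.8272·2.8593 = +5.3626 (running +9.9204)
  i=3: -1.8272·1.5502 − -3.2815·2.7098 = +6.0595 (running +15.9798)
  i=4: -3.2815·-0.1199 − -4.3328·1.5502 = +7.1102 (running +23.0900)
  i=5: -4.3328·-3.0382 − -0.8224·-0.1199 = +13.0655 (running +36.1555)
  i=6: -0.8224·-3.8015 − 1.7984·-3.0382 = +8.5904 (running +44.7460)
  i=7: 1.7984·-1.1555 − 2.4388·-3.8015 = +7.1928 (running +51.9388)
  i=8: 2.4388·1.3900 − 1.6188·-1.1555 = +5.2605 (running +57.1993)
Area = |Σ|/2 = |57.1993|/2 = 28.5996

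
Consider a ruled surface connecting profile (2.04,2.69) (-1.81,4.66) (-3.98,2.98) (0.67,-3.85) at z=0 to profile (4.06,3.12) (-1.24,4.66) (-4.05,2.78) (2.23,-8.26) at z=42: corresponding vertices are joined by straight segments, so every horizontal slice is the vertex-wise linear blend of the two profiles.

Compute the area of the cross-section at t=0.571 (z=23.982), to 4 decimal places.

Area at t=0.571: 39.8812

Cross-section at t=0.571: each vertex is (1-t)·p0[i] + t·p1[i].
  v1: (1-0.571)·(2.04,2.69) + 0.571·(4.06,3.12) = (3.1934,2.9355)
  v2: (1-0.571)·(-1.81,4.66) + 0.571·(-1.24,4.66) = (-1.4845,4.6600)
  v3: (1-0.571)·(-3.98,2.98) + 0.571·(-4.05,2.78) = (-4.0200,2.8658)
  v4: (1-0.571)·(0.67,-3.85) + 0.571·(2.23,-8.26) = (1.5608,-6.3681)
Shoelace sum Σ(x_i·y_{i+1} − x_{i+1}·y_i):
  i=1: 3.1934·4.6600 − -1.4845·2.9355 = +19.2392 (running +19.2392)
  i=2: -1.4845·2.8658 − -4.0200·4.6600 = +14.4787 (running +33.7179)
  i=3: -4.0200·-6.3681 − 1.5608·2.8658 = +21.1268 (running +54.8447)
  i=4: 1.5608·2.9355 − 3.1934·-6.3681 = +24.9177 (running +79.7624)
Area = |Σ|/2 = |79.7624|/2 = 39.8812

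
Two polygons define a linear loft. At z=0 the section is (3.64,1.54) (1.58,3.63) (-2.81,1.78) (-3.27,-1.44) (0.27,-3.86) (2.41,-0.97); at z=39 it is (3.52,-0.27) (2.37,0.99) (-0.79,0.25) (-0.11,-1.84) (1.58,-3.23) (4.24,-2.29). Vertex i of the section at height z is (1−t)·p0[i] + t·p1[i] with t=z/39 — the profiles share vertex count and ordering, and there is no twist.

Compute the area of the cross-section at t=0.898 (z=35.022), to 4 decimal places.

Cross-section at t=0.898: each vertex is (1-t)·p0[i] + t·p1[i].
  v1: (1-0.898)·(3.64,1.54) + 0.898·(3.52,-0.27) = (3.5322,-0.0854)
  v2: (1-0.898)·(1.58,3.63) + 0.898·(2.37,0.99) = (2.2894,1.2593)
  v3: (1-0.898)·(-2.81,1.78) + 0.898·(-0.79,0.25) = (-0.9960,0.4061)
  v4: (1-0.898)·(-3.27,-1.44) + 0.898·(-0.11,-1.84) = (-0.4323,-1.7992)
  v5: (1-0.898)·(0.27,-3.86) + 0.898·(1.58,-3.23) = (1.4464,-3.2943)
  v6: (1-0.898)·(2.41,-0.97) + 0.898·(4.24,-2.29) = (4.0533,-2.1554)
Shoelace sum Σ(x_i·y_{i+1} − x_{i+1}·y_i):
  i=1: 3.5322·1.2593 − 2.2894·-0.0854 = +4.6435 (running +4.6435)
  i=2: 2.2894·0.4061 − -0.9960·1.2593 = +2.1839 (running +6.8275)
  i=3: -0.9960·-1.7992 − -0.4323·0.4061 = +1.9676 (running +8.7951)
  i=4: -0.4323·-3.2943 − 1.4464·-1.7992 = +4.0265 (running +12.8216)
  i=5: 1.4464·-2.1554 − 4.0533·-3.2943 = +10.2353 (running +23.0569)
  i=6: 4.0533·-0.0854 − 3.5322·-2.1554 = +7.2672 (running +30.3241)
Area = |Σ|/2 = |30.3241|/2 = 15.1620

Area at t=0.898: 15.1620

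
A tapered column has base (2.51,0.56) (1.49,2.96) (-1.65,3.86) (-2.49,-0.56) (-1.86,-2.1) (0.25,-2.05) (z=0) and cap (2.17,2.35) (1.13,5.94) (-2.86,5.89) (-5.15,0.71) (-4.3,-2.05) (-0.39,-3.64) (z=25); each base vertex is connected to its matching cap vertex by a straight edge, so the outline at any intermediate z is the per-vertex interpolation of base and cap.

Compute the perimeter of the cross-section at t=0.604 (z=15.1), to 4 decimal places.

Cross-section at t=0.604: each vertex is (1-t)·p0[i] + t·p1[i].
  v1: (1-0.604)·(2.51,0.56) + 0.604·(2.17,2.35) = (2.3046,1.6412)
  v2: (1-0.604)·(1.49,2.96) + 0.604·(1.13,5.94) = (1.2726,4.7599)
  v3: (1-0.604)·(-1.65,3.86) + 0.604·(-2.86,5.89) = (-2.3808,5.0861)
  v4: (1-0.604)·(-2.49,-0.56) + 0.604·(-5.15,0.71) = (-4.0966,0.2071)
  v5: (1-0.604)·(-1.86,-2.1) + 0.604·(-4.3,-2.05) = (-3.3338,-2.0698)
  v6: (1-0.604)·(0.25,-2.05) + 0.604·(-0.39,-3.64) = (-0.1366,-3.0104)
Perimeter = Σ |v_{i+1} − v_i|:
  edge 1→2: √(-1.0321² + 3.1188²) = 3.2851 (running 3.2851)
  edge 2→3: √(-3.6534² + 0.3262²) = 3.6679 (running 6.9530)
  edge 3→4: √(-1.7158² + -4.8790²) = 5.1719 (running 12.1250)
  edge 4→5: √(0.7629² + -2.2769²) = 2.4013 (running 14.5263)
  edge 5→6: √(3.1972² + -0.9406²) = 3.3327 (running 17.8589)
  edge 6→1: √(2.4412² + 4.6515²) = 5.2532 (running 23.1121)
Perimeter = 23.1121

Perimeter at t=0.604: 23.1121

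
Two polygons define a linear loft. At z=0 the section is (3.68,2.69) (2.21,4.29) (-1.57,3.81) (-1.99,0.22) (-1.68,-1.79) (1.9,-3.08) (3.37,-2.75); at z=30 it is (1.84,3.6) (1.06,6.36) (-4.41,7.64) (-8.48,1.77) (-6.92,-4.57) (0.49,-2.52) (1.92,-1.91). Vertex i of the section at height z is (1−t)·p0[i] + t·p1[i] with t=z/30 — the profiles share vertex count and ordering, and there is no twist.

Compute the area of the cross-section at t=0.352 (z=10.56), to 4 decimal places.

Area at t=0.352: 50.7508

Cross-section at t=0.352: each vertex is (1-t)·p0[i] + t·p1[i].
  v1: (1-0.352)·(3.68,2.69) + 0.352·(1.84,3.6) = (3.0323,3.0103)
  v2: (1-0.352)·(2.21,4.29) + 0.352·(1.06,6.36) = (1.8052,5.0186)
  v3: (1-0.352)·(-1.57,3.81) + 0.352·(-4.41,7.64) = (-2.5697,5.1582)
  v4: (1-0.352)·(-1.99,0.22) + 0.352·(-8.48,1.77) = (-4.2745,0.7656)
  v5: (1-0.352)·(-1.68,-1.79) + 0.352·(-6.92,-4.57) = (-3.5245,-2.7686)
  v6: (1-0.352)·(1.9,-3.08) + 0.352·(0.49,-2.52) = (1.4037,-2.8829)
  v7: (1-0.352)·(3.37,-2.75) + 0.352·(1.92,-1.91) = (2.8596,-2.4543)
Shoelace sum Σ(x_i·y_{i+1} − x_{i+1}·y_i):
  i=1: 3.0323·5.0186 − 1.8052·3.0103 = +9.7839 (running +9.7839)
  i=2: 1.8052·5.1582 − -2.5697·5.0186 = +22.2078 (running +31.9917)
  i=3: -2.5697·0.7656 − -4.2745·5.1582 = +20.0811 (running +52.0728)
  i=4: -4.2745·-2.7686 − -3.5245·0.7656 = +14.5325 (running +66.6053)
  i=5: -3.5245·-2.8829 − 1.4037·-2.7686 = +14.0468 (running +80.6521)
  i=6: 1.4037·-2.4543 − 2.8596·-2.8829 = +4.7988 (running +85.4509)
  i=7: 2.8596·3.0103 − 3.0323·-2.4543 = +16.0506 (running +101.5015)
Area = |Σ|/2 = |101.5015|/2 = 50.7508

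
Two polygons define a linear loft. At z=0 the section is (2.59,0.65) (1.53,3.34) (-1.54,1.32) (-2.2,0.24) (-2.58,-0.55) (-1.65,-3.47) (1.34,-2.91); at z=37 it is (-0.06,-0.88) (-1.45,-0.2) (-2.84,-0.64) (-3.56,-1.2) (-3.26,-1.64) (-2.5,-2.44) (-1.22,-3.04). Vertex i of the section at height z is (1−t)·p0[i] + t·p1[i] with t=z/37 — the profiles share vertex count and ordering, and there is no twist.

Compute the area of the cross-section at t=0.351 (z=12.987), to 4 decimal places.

Area at t=0.351: 15.4610

Cross-section at t=0.351: each vertex is (1-t)·p0[i] + t·p1[i].
  v1: (1-0.351)·(2.59,0.65) + 0.351·(-0.06,-0.88) = (1.6598,0.1130)
  v2: (1-0.351)·(1.53,3.34) + 0.351·(-1.45,-0.2) = (0.4840,2.0975)
  v3: (1-0.351)·(-1.54,1.32) + 0.351·(-2.84,-0.64) = (-1.9963,0.6320)
  v4: (1-0.351)·(-2.2,0.24) + 0.351·(-3.56,-1.2) = (-2.6774,-0.2654)
  v5: (1-0.351)·(-2.58,-0.55) + 0.351·(-3.26,-1.64) = (-2.8187,-0.9326)
  v6: (1-0.351)·(-1.65,-3.47) + 0.351·(-2.5,-2.44) = (-1.9484,-3.1085)
  v7: (1-0.351)·(1.34,-2.91) + 0.351·(-1.22,-3.04) = (0.4414,-2.9556)
Shoelace sum Σ(x_i·y_{i+1} − x_{i+1}·y_i):
  i=1: 1.6598·2.0975 − 0.4840·0.1130 = +3.4268 (running +3.4268)
  i=2: 0.4840·0.6320 − -1.9963·2.0975 = +4.4931 (running +7.9199)
  i=3: -1.9963·-0.2654 − -2.6774·0.6320 = +2.2221 (running +10.1420)
  i=4: -2.6774·-0.9326 − -2.8187·-0.2654 = +1.7487 (running +11.8907)
  i=5: -2.8187·-3.1085 − -1.9484·-0.9326 = +6.9448 (running +18.8354)
  i=6: -1.9484·-2.9556 − 0.4414·-3.1085 = +7.1308 (running +25.9662)
  i=7: 0.4414·0.1130 − 1.6598·-2.9556 = +4.9558 (running +30.9220)
Area = |Σ|/2 = |30.9220|/2 = 15.4610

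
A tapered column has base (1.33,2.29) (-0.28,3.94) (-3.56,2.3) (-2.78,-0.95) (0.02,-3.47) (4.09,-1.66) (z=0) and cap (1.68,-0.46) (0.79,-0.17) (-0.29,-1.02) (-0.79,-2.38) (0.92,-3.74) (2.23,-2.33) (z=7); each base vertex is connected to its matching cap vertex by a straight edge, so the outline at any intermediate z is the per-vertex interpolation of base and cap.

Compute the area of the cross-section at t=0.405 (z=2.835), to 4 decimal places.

Cross-section at t=0.405: each vertex is (1-t)·p0[i] + t·p1[i].
  v1: (1-0.405)·(1.33,2.29) + 0.405·(1.68,-0.46) = (1.4718,1.1763)
  v2: (1-0.405)·(-0.28,3.94) + 0.405·(0.79,-0.17) = (0.1534,2.2755)
  v3: (1-0.405)·(-3.56,2.3) + 0.405·(-0.29,-1.02) = (-2.2356,0.9554)
  v4: (1-0.405)·(-2.78,-0.95) + 0.405·(-0.79,-2.38) = (-1.9740,-1.5292)
  v5: (1-0.405)·(0.02,-3.47) + 0.405·(0.92,-3.74) = (0.3845,-3.5793)
  v6: (1-0.405)·(4.09,-1.66) + 0.405·(2.23,-2.33) = (3.3367,-1.9314)
Shoelace sum Σ(x_i·y_{i+1} − x_{i+1}·y_i):
  i=1: 1.4718·2.2755 − 0.1534·1.1763 = +3.1685 (running +3.1685)
  i=2: 0.1534·0.9554 − -2.2356·2.2755 = +5.2336 (running +8.4021)
  i=3: -2.2356·-1.5292 − -1.9740·0.9554 = +5.3047 (running +13.7068)
  i=4: -1.9740·-3.5793 − 0.3845·-1.5292 = +7.6538 (running +21.3606)
  i=5: 0.3845·-1.9314 − 3.3367·-3.5793 = +11.2006 (running +32.5612)
  i=6: 3.3367·1.1763 − 1.4718·-1.9314 = +6.7673 (running +39.3284)
Area = |Σ|/2 = |39.3284|/2 = 19.6642

Area at t=0.405: 19.6642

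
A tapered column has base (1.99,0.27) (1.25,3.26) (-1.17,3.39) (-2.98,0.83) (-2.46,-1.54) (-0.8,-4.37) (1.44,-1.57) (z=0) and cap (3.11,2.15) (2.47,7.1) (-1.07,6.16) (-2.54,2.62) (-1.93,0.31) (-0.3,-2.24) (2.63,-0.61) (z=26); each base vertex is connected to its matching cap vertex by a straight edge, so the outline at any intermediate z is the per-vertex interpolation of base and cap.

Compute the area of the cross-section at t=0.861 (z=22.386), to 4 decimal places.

Cross-section at t=0.861: each vertex is (1-t)·p0[i] + t·p1[i].
  v1: (1-0.861)·(1.99,0.27) + 0.861·(3.11,2.15) = (2.9543,1.8887)
  v2: (1-0.861)·(1.25,3.26) + 0.861·(2.47,7.1) = (2.3004,6.5662)
  v3: (1-0.861)·(-1.17,3.39) + 0.861·(-1.07,6.16) = (-1.0839,5.7750)
  v4: (1-0.861)·(-2.98,0.83) + 0.861·(-2.54,2.62) = (-2.6012,2.3712)
  v5: (1-0.861)·(-2.46,-1.54) + 0.861·(-1.93,0.31) = (-2.0037,0.0528)
  v6: (1-0.861)·(-0.8,-4.37) + 0.861·(-0.3,-2.24) = (-0.3695,-2.5361)
  v7: (1-0.861)·(1.44,-1.57) + 0.861·(2.63,-0.61) = (2.4646,-0.7434)
Shoelace sum Σ(x_i·y_{i+1} − x_{i+1}·y_i):
  i=1: 2.9543·6.5662 − 2.3004·1.8887 = +15.0540 (running +15.0540)
  i=2: 2.3004·5.7750 − -1.0839·6.5662 = +20.4020 (running +35.4560)
  i=3: -1.0839·2.3712 − -2.6012·5.7750 = +12.4515 (running +47.9075)
  i=4: -2.6012·0.0528 − -2.0037·2.3712 = +4.6136 (running +52.5211)
  i=5: -2.0037·-2.5361 − -0.3695·0.0528 = +5.1010 (running +57.6221)
  i=6: -0.3695·-0.7434 − 2.4646·-2.5361 = +6.5251 (running +64.1472)
  i=7: 2.4646·1.8887 − 2.9543·-0.7434 = +6.8512 (running +70.9984)
Area = |Σ|/2 = |70.9984|/2 = 35.4992

Area at t=0.861: 35.4992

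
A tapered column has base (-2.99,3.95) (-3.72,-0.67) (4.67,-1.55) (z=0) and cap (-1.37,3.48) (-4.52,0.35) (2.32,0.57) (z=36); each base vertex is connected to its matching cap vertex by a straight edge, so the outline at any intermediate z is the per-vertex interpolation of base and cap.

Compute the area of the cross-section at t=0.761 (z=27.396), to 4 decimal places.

Cross-section at t=0.761: each vertex is (1-t)·p0[i] + t·p1[i].
  v1: (1-0.761)·(-2.99,3.95) + 0.761·(-1.37,3.48) = (-1.7572,3.5923)
  v2: (1-0.761)·(-3.72,-0.67) + 0.761·(-4.52,0.35) = (-4.3288,0.1062)
  v3: (1-0.761)·(4.67,-1.55) + 0.761·(2.32,0.57) = (2.8816,0.0633)
Shoelace sum Σ(x_i·y_{i+1} − x_{i+1}·y_i):
  i=1: -1.7572·0.1062 − -4.3288·3.5923 = +15.3638 (running +15.3638)
  i=2: -4.3288·0.0633 − 2.8816·0.1062 = -0.5802 (running +14.7836)
  i=3: 2.8816·3.5923 − -1.7572·0.0633 = +10.4631 (running +25.2467)
Area = |Σ|/2 = |25.2467|/2 = 12.6234

Area at t=0.761: 12.6234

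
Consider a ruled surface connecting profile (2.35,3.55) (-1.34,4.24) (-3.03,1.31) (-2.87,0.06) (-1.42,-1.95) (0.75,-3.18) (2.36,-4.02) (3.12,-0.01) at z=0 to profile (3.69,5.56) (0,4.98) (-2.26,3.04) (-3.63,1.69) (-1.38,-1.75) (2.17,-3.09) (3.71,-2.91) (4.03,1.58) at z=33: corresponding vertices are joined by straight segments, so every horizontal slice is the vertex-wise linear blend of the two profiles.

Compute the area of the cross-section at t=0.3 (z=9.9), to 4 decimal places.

Cross-section at t=0.3: each vertex is (1-t)·p0[i] + t·p1[i].
  v1: (1-0.3)·(2.35,3.55) + 0.3·(3.69,5.56) = (2.7520,4.1530)
  v2: (1-0.3)·(-1.34,4.24) + 0.3·(0,4.98) = (-0.9380,4.4620)
  v3: (1-0.3)·(-3.03,1.31) + 0.3·(-2.26,3.04) = (-2.7990,1.8290)
  v4: (1-0.3)·(-2.87,0.06) + 0.3·(-3.63,1.69) = (-3.0980,0.5490)
  v5: (1-0.3)·(-1.42,-1.95) + 0.3·(-1.38,-1.75) = (-1.4080,-1.8900)
  v6: (1-0.3)·(0.75,-3.18) + 0.3·(2.17,-3.09) = (1.1760,-3.1530)
  v7: (1-0.3)·(2.36,-4.02) + 0.3·(3.71,-2.91) = (2.7650,-3.6870)
  v8: (1-0.3)·(3.12,-0.01) + 0.3·(4.03,1.58) = (3.3930,0.4670)
Shoelace sum Σ(x_i·y_{i+1} − x_{i+1}·y_i):
  i=1: 2.7520·4.4620 − -0.9380·4.1530 = +16.1749 (running +16.1749)
  i=2: -0.9380·1.8290 − -2.7990·4.4620 = +10.7735 (running +26.9485)
  i=3: -2.7990·0.5490 − -3.0980·1.8290 = +4.1296 (running +31.0781)
  i=4: -3.0980·-1.8900 − -1.4080·0.5490 = +6.6282 (running +37.7063)
  i=5: -1.4080·-3.1530 − 1.1760·-1.8900 = +6.6621 (running +44.3683)
  i=6: 1.1760·-3.6870 − 2.7650·-3.1530 = +4.3821 (running +48.7505)
  i=7: 2.7650·0.4670 − 3.3930·-3.6870 = +13.8012 (running +62.5517)
  i=8: 3.3930·4.1530 − 2.7520·0.4670 = +12.8059 (running +75.3577)
Area = |Σ|/2 = |75.3577|/2 = 37.6788

Area at t=0.3: 37.6788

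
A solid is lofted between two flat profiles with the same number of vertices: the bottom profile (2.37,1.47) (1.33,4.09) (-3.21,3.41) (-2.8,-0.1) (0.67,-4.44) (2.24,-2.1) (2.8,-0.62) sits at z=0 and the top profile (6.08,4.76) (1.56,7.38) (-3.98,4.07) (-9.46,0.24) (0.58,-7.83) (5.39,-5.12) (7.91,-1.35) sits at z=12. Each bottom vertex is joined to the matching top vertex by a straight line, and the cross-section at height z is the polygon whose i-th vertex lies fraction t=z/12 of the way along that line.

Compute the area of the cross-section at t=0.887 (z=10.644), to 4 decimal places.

Cross-section at t=0.887: each vertex is (1-t)·p0[i] + t·p1[i].
  v1: (1-0.887)·(2.37,1.47) + 0.887·(6.08,4.76) = (5.6608,4.3882)
  v2: (1-0.887)·(1.33,4.09) + 0.887·(1.56,7.38) = (1.5340,7.0082)
  v3: (1-0.887)·(-3.21,3.41) + 0.887·(-3.98,4.07) = (-3.8930,3.9954)
  v4: (1-0.887)·(-2.8,-0.1) + 0.887·(-9.46,0.24) = (-8.7074,0.2016)
  v5: (1-0.887)·(0.67,-4.44) + 0.887·(0.58,-7.83) = (0.5902,-7.4469)
  v6: (1-0.887)·(2.24,-2.1) + 0.887·(5.39,-5.12) = (5.0340,-4.7787)
  v7: (1-0.887)·(2.8,-0.62) + 0.887·(7.91,-1.35) = (7.3326,-1.2675)
Shoelace sum Σ(x_i·y_{i+1} − x_{i+1}·y_i):
  i=1: 5.6608·7.0082 − 1.5340·4.3882 = +32.9404 (running +32.9404)
  i=2: 1.5340·3.9954 − -3.8930·7.0082 = +33.4120 (running +66.3524)
  i=3: -3.8930·0.2016 − -8.7074·3.9954 = +34.0051 (running +100.3574)
  i=4: -8.7074·-7.4469 − 0.5902·0.2016 = +64.7246 (running +165.0820)
  i=5: 0.5902·-4.7787 − 5.0340·-7.4469 = +34.6679 (running +199.7500)
  i=6: 5.0340·-1.2675 − 7.3326·-4.7787 = +28.6597 (running +228.4097)
  i=7: 7.3326·4.3882 − 5.6608·-1.2675 = +39.3521 (running +267.7618)
Area = |Σ|/2 = |267.7618|/2 = 133.8809

Area at t=0.887: 133.8809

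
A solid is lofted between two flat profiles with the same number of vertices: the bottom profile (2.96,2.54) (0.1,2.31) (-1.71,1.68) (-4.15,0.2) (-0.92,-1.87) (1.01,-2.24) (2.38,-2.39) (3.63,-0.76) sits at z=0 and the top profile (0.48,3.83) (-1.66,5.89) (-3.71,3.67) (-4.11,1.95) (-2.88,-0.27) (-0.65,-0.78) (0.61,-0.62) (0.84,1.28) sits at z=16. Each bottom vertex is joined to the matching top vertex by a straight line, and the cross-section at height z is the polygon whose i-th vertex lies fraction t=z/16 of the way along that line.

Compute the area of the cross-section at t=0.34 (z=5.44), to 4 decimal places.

Area at t=0.34: 24.6325

Cross-section at t=0.34: each vertex is (1-t)·p0[i] + t·p1[i].
  v1: (1-0.34)·(2.96,2.54) + 0.34·(0.48,3.83) = (2.1168,2.9786)
  v2: (1-0.34)·(0.1,2.31) + 0.34·(-1.66,5.89) = (-0.4984,3.5272)
  v3: (1-0.34)·(-1.71,1.68) + 0.34·(-3.71,3.67) = (-2.3900,2.3566)
  v4: (1-0.34)·(-4.15,0.2) + 0.34·(-4.11,1.95) = (-4.1364,0.7950)
  v5: (1-0.34)·(-0.92,-1.87) + 0.34·(-2.88,-0.27) = (-1.5864,-1.3260)
  v6: (1-0.34)·(1.01,-2.24) + 0.34·(-0.65,-0.78) = (0.4456,-1.7436)
  v7: (1-0.34)·(2.38,-2.39) + 0.34·(0.61,-0.62) = (1.7782,-1.7882)
  v8: (1-0.34)·(3.63,-0.76) + 0.34·(0.84,1.28) = (2.6814,-0.0664)
Shoelace sum Σ(x_i·y_{i+1} − x_{i+1}·y_i):
  i=1: 2.1168·3.5272 − -0.4984·2.9786 = +8.9509 (running +8.9509)
  i=2: -0.4984·2.3566 − -2.3900·3.5272 = +7.2555 (running +16.2064)
  i=3: -2.3900·0.7950 − -4.1364·2.3566 = +7.8478 (running +24.0542)
  i=4: -4.1364·-1.3260 − -1.5864·0.7950 = +6.7461 (running +30.8002)
  i=5: -1.5864·-1.7436 − 0.4456·-1.3260 = +3.3569 (running +34.1571)
  i=6: 0.4456·-1.7882 − 1.7782·-1.7436 = +2.3036 (running +36.4608)
  i=7: 1.7782·-0.0664 − 2.6814·-1.7882 = +4.6768 (running +41.1376)
  i=8: 2.6814·2.9786 − 2.1168·-0.0664 = +8.1274 (running +49.2650)
Area = |Σ|/2 = |49.2650|/2 = 24.6325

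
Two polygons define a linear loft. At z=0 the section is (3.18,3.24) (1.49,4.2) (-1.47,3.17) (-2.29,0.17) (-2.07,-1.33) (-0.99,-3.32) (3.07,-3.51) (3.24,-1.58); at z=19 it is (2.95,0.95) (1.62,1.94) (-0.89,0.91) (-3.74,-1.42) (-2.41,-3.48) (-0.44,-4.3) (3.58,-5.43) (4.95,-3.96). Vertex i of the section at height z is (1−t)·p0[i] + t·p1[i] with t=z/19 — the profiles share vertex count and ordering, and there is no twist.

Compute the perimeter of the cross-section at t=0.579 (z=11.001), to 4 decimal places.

Cross-section at t=0.579: each vertex is (1-t)·p0[i] + t·p1[i].
  v1: (1-0.579)·(3.18,3.24) + 0.579·(2.95,0.95) = (3.0468,1.9141)
  v2: (1-0.579)·(1.49,4.2) + 0.579·(1.62,1.94) = (1.5653,2.8915)
  v3: (1-0.579)·(-1.47,3.17) + 0.579·(-0.89,0.91) = (-1.1342,1.8615)
  v4: (1-0.579)·(-2.29,0.17) + 0.579·(-3.74,-1.42) = (-3.1296,-0.7506)
  v5: (1-0.579)·(-2.07,-1.33) + 0.579·(-2.41,-3.48) = (-2.2669,-2.5749)
  v6: (1-0.579)·(-0.99,-3.32) + 0.579·(-0.44,-4.3) = (-0.6716,-3.8874)
  v7: (1-0.579)·(3.07,-3.51) + 0.579·(3.58,-5.43) = (3.3653,-4.6217)
  v8: (1-0.579)·(3.24,-1.58) + 0.579·(4.95,-3.96) = (4.2301,-2.9580)
Perimeter = Σ |v_{i+1} − v_i|:
  edge 1→2: √(-1.4816² + 0.9774²) = 1.7749 (running 1.7749)
  edge 2→3: √(-2.6994² + -1.0300²) = 2.8893 (running 4.6642)
  edge 3→4: √(-1.9954² + -2.6121²) = 3.2870 (running 7.9512)
  edge 4→5: √(0.8627² + -1.8242²) = 2.0179 (running 9.9691)
  edge 5→6: √(1.5953² + -1.3126²) = 2.0659 (running 12.0350)
  edge 6→7: √(4.0368² + -0.7343²) = 4.1031 (running 16.1381)
  edge 7→8: √(0.8648² + 1.6637²) = 1.8750 (running 18.0131)
  edge 8→1: √(-1.1833² + 4.8721²) = 5.0137 (running 23.0268)
Perimeter = 23.0268

Perimeter at t=0.579: 23.0268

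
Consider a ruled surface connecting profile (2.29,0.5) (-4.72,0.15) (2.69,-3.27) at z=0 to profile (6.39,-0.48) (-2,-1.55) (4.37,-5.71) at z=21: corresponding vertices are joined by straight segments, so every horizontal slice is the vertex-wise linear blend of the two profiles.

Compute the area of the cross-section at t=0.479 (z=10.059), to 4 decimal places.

Area at t=0.479: 16.8784

Cross-section at t=0.479: each vertex is (1-t)·p0[i] + t·p1[i].
  v1: (1-0.479)·(2.29,0.5) + 0.479·(6.39,-0.48) = (4.2539,0.0306)
  v2: (1-0.479)·(-4.72,0.15) + 0.479·(-2,-1.55) = (-3.4171,-0.6643)
  v3: (1-0.479)·(2.69,-3.27) + 0.479·(4.37,-5.71) = (3.4947,-4.4388)
Shoelace sum Σ(x_i·y_{i+1} − x_{i+1}·y_i):
  i=1: 4.2539·-0.6643 − -3.4171·0.0306 = -2.7214 (running -2.7214)
  i=2: -3.4171·-4.4388 − 3.4947·-0.6643 = +17.4893 (running +14.7679)
  i=3: 3.4947·0.0306 − 4.2539·-4.4388 = +18.9889 (running +33.7569)
Area = |Σ|/2 = |33.7569|/2 = 16.8784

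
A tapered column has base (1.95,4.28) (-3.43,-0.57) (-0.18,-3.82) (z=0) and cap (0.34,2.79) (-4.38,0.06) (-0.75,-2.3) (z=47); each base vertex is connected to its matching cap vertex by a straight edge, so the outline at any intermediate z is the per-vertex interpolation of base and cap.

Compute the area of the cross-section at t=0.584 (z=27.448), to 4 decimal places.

Cross-section at t=0.584: each vertex is (1-t)·p0[i] + t·p1[i].
  v1: (1-0.584)·(1.95,4.28) + 0.584·(0.34,2.79) = (1.0098,3.4098)
  v2: (1-0.584)·(-3.43,-0.57) + 0.584·(-4.38,0.06) = (-3.9848,-0.2021)
  v3: (1-0.584)·(-0.18,-3.82) + 0.584·(-0.75,-2.3) = (-0.5129,-2.9323)
Shoelace sum Σ(x_i·y_{i+1} − x_{i+1}·y_i):
  i=1: 1.0098·-0.2021 − -3.9848·3.4098 = +13.3835 (running +13.3835)
  i=2: -3.9848·-2.9323 − -0.5129·-0.2021 = +11.5811 (running +24.9645)
  i=3: -0.5129·3.4098 − 1.0098·-2.9323 = +1.2121 (running +26.1766)
Area = |Σ|/2 = |26.1766|/2 = 13.0883

Area at t=0.584: 13.0883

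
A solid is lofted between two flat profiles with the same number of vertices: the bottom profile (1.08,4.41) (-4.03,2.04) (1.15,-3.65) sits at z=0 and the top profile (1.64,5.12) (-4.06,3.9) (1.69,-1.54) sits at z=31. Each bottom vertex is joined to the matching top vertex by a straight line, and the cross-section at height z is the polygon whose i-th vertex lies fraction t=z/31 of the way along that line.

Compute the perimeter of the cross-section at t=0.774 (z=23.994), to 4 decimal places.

Cross-section at t=0.774: each vertex is (1-t)·p0[i] + t·p1[i].
  v1: (1-0.774)·(1.08,4.41) + 0.774·(1.64,5.12) = (1.5134,4.9595)
  v2: (1-0.774)·(-4.03,2.04) + 0.774·(-4.06,3.9) = (-4.0532,3.4796)
  v3: (1-0.774)·(1.15,-3.65) + 0.774·(1.69,-1.54) = (1.5680,-2.0169)
Perimeter = Σ |v_{i+1} − v_i|:
  edge 1→2: √(-5.5667² + -1.4799²) = 5.7600 (running 5.7600)
  edge 2→3: √(5.6212² + -5.4965²) = 7.8619 (running 13.6219)
  edge 3→1: √(-0.0545² + 6.9764²) = 6.9766 (running 20.5985)
Perimeter = 20.5985

Perimeter at t=0.774: 20.5985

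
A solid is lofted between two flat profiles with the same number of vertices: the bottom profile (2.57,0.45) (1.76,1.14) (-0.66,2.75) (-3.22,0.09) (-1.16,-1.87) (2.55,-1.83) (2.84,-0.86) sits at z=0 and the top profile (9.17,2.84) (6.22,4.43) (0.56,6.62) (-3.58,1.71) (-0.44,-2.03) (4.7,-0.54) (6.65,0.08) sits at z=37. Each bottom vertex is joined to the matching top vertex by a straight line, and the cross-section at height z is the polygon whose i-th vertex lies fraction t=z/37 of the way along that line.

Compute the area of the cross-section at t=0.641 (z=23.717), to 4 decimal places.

Area at t=0.641: 43.7211

Cross-section at t=0.641: each vertex is (1-t)·p0[i] + t·p1[i].
  v1: (1-0.641)·(2.57,0.45) + 0.641·(9.17,2.84) = (6.8006,1.9820)
  v2: (1-0.641)·(1.76,1.14) + 0.641·(6.22,4.43) = (4.6189,3.2489)
  v3: (1-0.641)·(-0.66,2.75) + 0.641·(0.56,6.62) = (0.1220,5.2307)
  v4: (1-0.641)·(-3.22,0.09) + 0.641·(-3.58,1.71) = (-3.4508,1.1284)
  v5: (1-0.641)·(-1.16,-1.87) + 0.641·(-0.44,-2.03) = (-0.6985,-1.9726)
  v6: (1-0.641)·(2.55,-1.83) + 0.641·(4.7,-0.54) = (3.9282,-1.0031)
  v7: (1-0.641)·(2.84,-0.86) + 0.641·(6.65,0.08) = (5.2822,-0.2575)
Shoelace sum Σ(x_i·y_{i+1} − x_{i+1}·y_i):
  i=1: 6.8006·3.2489 − 4.6189·1.9820 = +12.9399 (running +12.9399)
  i=2: 4.6189·5.2307 − 0.1220·3.2489 = +23.7633 (running +36.7032)
  i=3: 0.1220·1.1284 − -3.4508·5.2307 = +18.1875 (running +54.8906)
  i=4: -3.4508·-1.9726 − -0.6985·1.1284 = +7.5950 (running +62.4857)
  i=5: -0.6985·-1.0031 − 3.9282·-1.9726 = +8.4492 (running +70.9348)
  i=6: 3.9282·-0.2575 − 5.2822·-1.0031 = +4.2873 (running +75.2221)
  i=7: 5.2822·1.9820 − 6.8006·-0.2575 = +12.2202 (running +87.4423)
Area = |Σ|/2 = |87.4423|/2 = 43.7211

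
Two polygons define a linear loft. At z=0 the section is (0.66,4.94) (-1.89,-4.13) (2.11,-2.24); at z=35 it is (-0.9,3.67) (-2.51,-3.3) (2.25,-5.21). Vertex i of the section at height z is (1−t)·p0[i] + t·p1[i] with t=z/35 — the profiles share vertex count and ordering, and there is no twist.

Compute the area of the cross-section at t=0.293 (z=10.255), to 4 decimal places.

Area at t=0.293: 16.9675

Cross-section at t=0.293: each vertex is (1-t)·p0[i] + t·p1[i].
  v1: (1-0.293)·(0.66,4.94) + 0.293·(-0.9,3.67) = (0.2029,4.5679)
  v2: (1-0.293)·(-1.89,-4.13) + 0.293·(-2.51,-3.3) = (-2.0717,-3.8868)
  v3: (1-0.293)·(2.11,-2.24) + 0.293·(2.25,-5.21) = (2.1510,-3.1102)
Shoelace sum Σ(x_i·y_{i+1} − x_{i+1}·y_i):
  i=1: 0.2029·-3.8868 − -2.0717·4.5679 = +8.6744 (running +8.6744)
  i=2: -2.0717·-3.1102 − 2.1510·-3.8868 = +14.8039 (running +23.4783)
  i=3: 2.1510·4.5679 − 0.2029·-3.1102 = +10.4567 (running +33.9351)
Area = |Σ|/2 = |33.9351|/2 = 16.9675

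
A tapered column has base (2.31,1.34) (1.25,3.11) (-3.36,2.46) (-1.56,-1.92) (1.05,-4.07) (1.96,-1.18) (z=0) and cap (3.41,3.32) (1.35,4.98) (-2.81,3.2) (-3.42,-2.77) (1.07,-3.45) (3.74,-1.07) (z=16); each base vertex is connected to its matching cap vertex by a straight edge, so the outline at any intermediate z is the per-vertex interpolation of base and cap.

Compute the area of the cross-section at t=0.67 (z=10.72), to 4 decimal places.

Cross-section at t=0.67: each vertex is (1-t)·p0[i] + t·p1[i].
  v1: (1-0.67)·(2.31,1.34) + 0.67·(3.41,3.32) = (3.0470,2.6666)
  v2: (1-0.67)·(1.25,3.11) + 0.67·(1.35,4.98) = (1.3170,4.3629)
  v3: (1-0.67)·(-3.36,2.46) + 0.67·(-2.81,3.2) = (-2.9915,2.9558)
  v4: (1-0.67)·(-1.56,-1.92) + 0.67·(-3.42,-2.77) = (-2.8062,-2.4895)
  v5: (1-0.67)·(1.05,-4.07) + 0.67·(1.07,-3.45) = (1.0634,-3.6546)
  v6: (1-0.67)·(1.96,-1.18) + 0.67·(3.74,-1.07) = (3.1526,-1.1063)
Shoelace sum Σ(x_i·y_{i+1} − x_{i+1}·y_i):
  i=1: 3.0470·4.3629 − 1.3170·2.6666 = +9.7818 (running +9.7818)
  i=2: 1.3170·2.9558 − -2.9915·4.3629 = +16.9444 (running +26.7262)
  i=3: -2.9915·-2.4895 − -2.8062·2.9558 = +15.7419 (running +42.4682)
  i=4: -2.8062·-3.6546 − 1.0634·-2.4895 = +12.9029 (running +55.3710)
  i=5: 1.0634·-1.1063 − 3.1526·-3.6546 = +10.3451 (running +65.7161)
  i=6: 3.1526·2.6666 − 3.0470·-1.1063 = +11.7776 (running +77.4937)
Area = |Σ|/2 = |77.4937|/2 = 38.7468

Area at t=0.67: 38.7468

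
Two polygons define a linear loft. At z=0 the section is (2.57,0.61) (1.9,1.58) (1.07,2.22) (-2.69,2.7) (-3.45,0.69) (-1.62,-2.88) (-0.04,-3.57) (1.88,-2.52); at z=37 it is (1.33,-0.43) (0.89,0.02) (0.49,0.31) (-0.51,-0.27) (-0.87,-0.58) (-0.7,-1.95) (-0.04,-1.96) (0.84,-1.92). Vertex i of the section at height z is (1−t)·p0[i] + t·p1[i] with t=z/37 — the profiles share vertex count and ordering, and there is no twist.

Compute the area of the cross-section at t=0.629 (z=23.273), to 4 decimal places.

Cross-section at t=0.629: each vertex is (1-t)·p0[i] + t·p1[i].
  v1: (1-0.629)·(2.57,0.61) + 0.629·(1.33,-0.43) = (1.7900,-0.0442)
  v2: (1-0.629)·(1.9,1.58) + 0.629·(0.89,0.02) = (1.2647,0.5988)
  v3: (1-0.629)·(1.07,2.22) + 0.629·(0.49,0.31) = (0.7052,1.0186)
  v4: (1-0.629)·(-2.69,2.7) + 0.629·(-0.51,-0.27) = (-1.3188,0.8319)
  v5: (1-0.629)·(-3.45,0.69) + 0.629·(-0.87,-0.58) = (-1.8272,-0.1088)
  v6: (1-0.629)·(-1.62,-2.88) + 0.629·(-0.7,-1.95) = (-1.0413,-2.2950)
  v7: (1-0.629)·(-0.04,-3.57) + 0.629·(-0.04,-1.96) = (-0.0400,-2.5573)
  v8: (1-0.629)·(1.88,-2.52) + 0.629·(0.84,-1.92) = (1.2258,-2.1426)
Shoelace sum Σ(x_i·y_{i+1} − x_{i+1}·y_i):
  i=1: 1.7900·0.5988 − 1.2647·-0.0442 = +1.1277 (running +1.1277)
  i=2: 1.2647·1.0186 − 0.7052·0.5988 = +0.8660 (running +1.9937)
  i=3: 0.7052·0.8319 − -1.3188·1.0186 = +1.9299 (running +3.9236)
  i=4: -1.3188·-0.1088 − -1.8272·0.8319 = +1.6635 (running +5.5871)
  i=5: -1.8272·-2.2950 − -1.0413·-0.1088 = +4.0801 (running +9.6672)
  i=6: -1.0413·-2.5573 − -0.0400·-2.2950 = +2.5712 (running +12.2384)
  i=7: -0.0400·-2.1426 − 1.2258·-2.5573 = +3.2206 (running +15.4589)
  i=8: 1.2258·-0.0442 − 1.7900·-2.1426 = +3.7812 (running +19.2402)
Area = |Σ|/2 = |19.2402|/2 = 9.6201

Area at t=0.629: 9.6201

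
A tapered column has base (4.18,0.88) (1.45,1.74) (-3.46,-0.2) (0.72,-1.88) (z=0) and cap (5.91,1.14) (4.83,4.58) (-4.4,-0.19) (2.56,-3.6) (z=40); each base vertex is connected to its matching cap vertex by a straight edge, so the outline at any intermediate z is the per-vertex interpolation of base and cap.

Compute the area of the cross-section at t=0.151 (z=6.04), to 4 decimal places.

Area at t=0.151: 16.7893

Cross-section at t=0.151: each vertex is (1-t)·p0[i] + t·p1[i].
  v1: (1-0.151)·(4.18,0.88) + 0.151·(5.91,1.14) = (4.4412,0.9193)
  v2: (1-0.151)·(1.45,1.74) + 0.151·(4.83,4.58) = (1.9604,2.1688)
  v3: (1-0.151)·(-3.46,-0.2) + 0.151·(-4.4,-0.19) = (-3.6019,-0.1985)
  v4: (1-0.151)·(0.72,-1.88) + 0.151·(2.56,-3.6) = (0.9978,-2.1397)
Shoelace sum Σ(x_i·y_{i+1} − x_{i+1}·y_i):
  i=1: 4.4412·2.1688 − 1.9604·0.9193 = +7.8302 (running +7.8302)
  i=2: 1.9604·-0.1985 − -3.6019·2.1688 = +7.4229 (running +15.2531)
  i=3: -3.6019·-2.1397 − 0.9978·-0.1985 = +7.9052 (running +23.1583)
  i=4: 0.9978·0.9193 − 4.4412·-2.1397 = +10.4203 (running +33.5786)
Area = |Σ|/2 = |33.5786|/2 = 16.7893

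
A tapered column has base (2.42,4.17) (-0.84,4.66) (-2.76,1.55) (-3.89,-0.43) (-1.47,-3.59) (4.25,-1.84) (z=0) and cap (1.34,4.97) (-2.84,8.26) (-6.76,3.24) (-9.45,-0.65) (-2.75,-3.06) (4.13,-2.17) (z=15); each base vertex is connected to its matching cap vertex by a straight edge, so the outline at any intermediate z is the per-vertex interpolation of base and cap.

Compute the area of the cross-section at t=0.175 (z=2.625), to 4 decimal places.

Cross-section at t=0.175: each vertex is (1-t)·p0[i] + t·p1[i].
  v1: (1-0.175)·(2.42,4.17) + 0.175·(1.34,4.97) = (2.2310,4.3100)
  v2: (1-0.175)·(-0.84,4.66) + 0.175·(-2.84,8.26) = (-1.1900,5.2900)
  v3: (1-0.175)·(-2.76,1.55) + 0.175·(-6.76,3.24) = (-3.4600,1.8458)
  v4: (1-0.175)·(-3.89,-0.43) + 0.175·(-9.45,-0.65) = (-4.8630,-0.4685)
  v5: (1-0.175)·(-1.47,-3.59) + 0.175·(-2.75,-3.06) = (-1.6940,-3.4972)
  v6: (1-0.175)·(4.25,-1.84) + 0.175·(4.13,-2.17) = (4.2290,-1.8978)
Shoelace sum Σ(x_i·y_{i+1} − x_{i+1}·y_i):
  i=1: 2.2310·5.2900 − -1.1900·4.3100 = +16.9309 (running +16.9309)
  i=2: -1.1900·1.8458 − -3.4600·5.2900 = +16.1070 (running +33.0378)
  i=3: -3.4600·-0.4685 − -4.8630·1.8458 = +10.5969 (running +43.6347)
  i=4: -4.8630·-3.4972 − -1.6940·-0.4685 = +16.2135 (running +59.8482)
  i=5: -1.6940·-1.8978 − 4.2290·-3.4972 = +18.0047 (running +77.8529)
  i=6: 4.2290·4.3100 − 2.2310·-1.8978 = +22.4609 (running +100.3138)
Area = |Σ|/2 = |100.3138|/2 = 50.1569

Area at t=0.175: 50.1569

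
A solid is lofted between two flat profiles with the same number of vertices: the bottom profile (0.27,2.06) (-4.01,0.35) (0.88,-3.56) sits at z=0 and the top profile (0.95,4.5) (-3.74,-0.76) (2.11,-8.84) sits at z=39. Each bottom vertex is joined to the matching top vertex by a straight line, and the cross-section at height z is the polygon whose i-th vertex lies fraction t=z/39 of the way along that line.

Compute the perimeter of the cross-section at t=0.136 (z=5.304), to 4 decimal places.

Cross-section at t=0.136: each vertex is (1-t)·p0[i] + t·p1[i].
  v1: (1-0.136)·(0.27,2.06) + 0.136·(0.95,4.5) = (0.3625,2.3918)
  v2: (1-0.136)·(-4.01,0.35) + 0.136·(-3.74,-0.76) = (-3.9733,0.1990)
  v3: (1-0.136)·(0.88,-3.56) + 0.136·(2.11,-8.84) = (1.0473,-4.2781)
Perimeter = Σ |v_{i+1} − v_i|:
  edge 1→2: √(-4.3358² + -2.1928²) = 4.8587 (running 4.8587)
  edge 2→3: √(5.0206² + -4.4771²) = 6.7269 (running 11.5856)
  edge 3→1: √(-0.6848² + 6.6699²) = 6.7050 (running 18.2906)
Perimeter = 18.2906

Perimeter at t=0.136: 18.2906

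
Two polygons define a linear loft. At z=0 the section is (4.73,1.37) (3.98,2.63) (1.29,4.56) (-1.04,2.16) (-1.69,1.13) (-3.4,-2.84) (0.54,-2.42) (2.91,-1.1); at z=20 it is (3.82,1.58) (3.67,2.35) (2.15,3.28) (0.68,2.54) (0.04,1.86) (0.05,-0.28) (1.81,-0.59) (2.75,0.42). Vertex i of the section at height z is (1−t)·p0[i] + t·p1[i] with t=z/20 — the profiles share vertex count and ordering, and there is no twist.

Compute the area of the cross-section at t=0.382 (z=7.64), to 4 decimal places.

Cross-section at t=0.382: each vertex is (1-t)·p0[i] + t·p1[i].
  v1: (1-0.382)·(4.73,1.37) + 0.382·(3.82,1.58) = (4.3824,1.4502)
  v2: (1-0.382)·(3.98,2.63) + 0.382·(3.67,2.35) = (3.8616,2.5230)
  v3: (1-0.382)·(1.29,4.56) + 0.382·(2.15,3.28) = (1.6185,4.0710)
  v4: (1-0.382)·(-1.04,2.16) + 0.382·(0.68,2.54) = (-0.3830,2.3052)
  v5: (1-0.382)·(-1.69,1.13) + 0.382·(0.04,1.86) = (-1.0291,1.4089)
  v6: (1-0.382)·(-3.4,-2.84) + 0.382·(0.05,-0.28) = (-2.0821,-1.8621)
  v7: (1-0.382)·(0.54,-2.42) + 0.382·(1.81,-0.59) = (1.0251,-1.7209)
  v8: (1-0.382)·(2.91,-1.1) + 0.382·(2.75,0.42) = (2.8489,-0.5194)
Shoelace sum Σ(x_i·y_{i+1} − x_{i+1}·y_i):
  i=1: 4.3824·2.5230 − 3.8616·1.4502 = +5.4568 (running +5.4568)
  i=2: 3.8616·4.0710 − 1.6185·2.5230 = +11.6371 (running +17.0938)
  i=3: 1.6185·2.3052 − -0.3830·4.0710 = +5.2900 (running +22.3838)
  i=4: -0.3830·1.4089 − -1.0291·2.3052 = +1.8328 (running +24.2166)
  i=5: -1.0291·-1.8621 − -2.0821·1.4089 = +4.8497 (running +29.0664)
  i=6: -2.0821·-1.7209 − 1.0251·-1.8621 = +5.4921 (running +34.5584)
  i=7: 1.0251·-0.5194 − 2.8489·-1.7209 = +4.3703 (running +38.9287)
  i=8: 2.8489·1.4502 − 4.3824·-0.5194 = +6.4075 (running +45.3363)
Area = |Σ|/2 = |45.3363|/2 = 22.6681

Area at t=0.382: 22.6681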